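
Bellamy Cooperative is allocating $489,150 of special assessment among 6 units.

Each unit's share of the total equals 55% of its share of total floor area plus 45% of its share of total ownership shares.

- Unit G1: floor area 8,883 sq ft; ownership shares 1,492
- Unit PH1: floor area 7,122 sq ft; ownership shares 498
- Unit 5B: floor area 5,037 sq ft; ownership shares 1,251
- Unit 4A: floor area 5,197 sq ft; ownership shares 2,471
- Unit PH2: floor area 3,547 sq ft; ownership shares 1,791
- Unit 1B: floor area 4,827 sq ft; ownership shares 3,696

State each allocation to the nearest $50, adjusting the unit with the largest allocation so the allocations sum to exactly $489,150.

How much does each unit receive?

Unit G1: $98,350 · Unit PH1: $65,150 · Unit 5B: $63,750 · Unit 4A: $88,950 · Unit PH2: $62,750 · Unit 1B: $110,200

Floor area total 34,613; ownership shares total 11,199.
Combined weights (55% floor area + 45% ownership shares): Unit G1 0.2011; Unit PH1 0.1332; Unit 5B 0.1303; Unit 4A 0.1819; Unit PH2 0.1283; Unit 1B 0.2252.
Raw shares: Unit G1 98,369.29; Unit PH1 65,144.59; Unit 5B 63,739.05; Unit 4A 88,961.89; Unit PH2 62,771.65; Unit 1B 110,163.53.
After rounding ($50): Unit G1 $98,350; Unit PH1 $65,150; Unit 5B $63,750; Unit 4A $88,950; Unit PH2 $62,750; Unit 1B $110,150. Sum = $489,100.
Difference $489,150 − $489,100 = +$50 applied to largest allocation (Unit 1B): Unit 1B becomes $110,200.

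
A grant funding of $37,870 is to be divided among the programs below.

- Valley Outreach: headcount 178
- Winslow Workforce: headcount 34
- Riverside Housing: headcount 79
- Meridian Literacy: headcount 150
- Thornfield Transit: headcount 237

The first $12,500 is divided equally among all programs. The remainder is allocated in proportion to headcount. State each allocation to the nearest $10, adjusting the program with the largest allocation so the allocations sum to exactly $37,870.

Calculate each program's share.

First tranche $12,500 split equally: $2,500 each.
Remainder $25,370 by headcount (total 678): Valley Outreach 6,660.56 → $6,660; Winslow Workforce 1,272.24 → $1,270; Riverside Housing 2,956.09 → $2,960; Meridian Literacy 5,612.83 → $5,610; Thornfield Transit 8,868.27 → $8,870.
Totals: Valley Outreach $2,500 + $6,660 = $9,160; Winslow Workforce $2,500 + $1,270 = $3,770; Riverside Housing $2,500 + $2,960 = $5,460; Meridian Literacy $2,500 + $5,610 = $8,110; Thornfield Transit $2,500 + $8,870 = $11,370.

Valley Outreach: $9,160 · Winslow Workforce: $3,770 · Riverside Housing: $5,460 · Meridian Literacy: $8,110 · Thornfield Transit: $11,370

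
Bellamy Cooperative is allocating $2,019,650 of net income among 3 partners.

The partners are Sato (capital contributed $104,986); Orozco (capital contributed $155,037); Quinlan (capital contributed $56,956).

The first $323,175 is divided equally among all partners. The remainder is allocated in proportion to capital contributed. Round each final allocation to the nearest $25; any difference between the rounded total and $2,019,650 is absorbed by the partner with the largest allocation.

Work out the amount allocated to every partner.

Sato: $669,600; Orozco: $937,500; Quinlan: $412,550

$323,175 shared equally gives $107,725 per partner.
Remainder $1,696,475 by capital contributed (total 316,979): Sato 561,886.20 → $561,875; Orozco 829,759.68 → $829,750; Quinlan 304,829.12 → $304,825.
Rounding difference +$25 on remainder applied to Orozco.
Totals: Sato $107,725 + $561,875 = $669,600; Orozco $107,725 + $829,775 = $937,500; Quinlan $107,725 + $304,825 = $412,550.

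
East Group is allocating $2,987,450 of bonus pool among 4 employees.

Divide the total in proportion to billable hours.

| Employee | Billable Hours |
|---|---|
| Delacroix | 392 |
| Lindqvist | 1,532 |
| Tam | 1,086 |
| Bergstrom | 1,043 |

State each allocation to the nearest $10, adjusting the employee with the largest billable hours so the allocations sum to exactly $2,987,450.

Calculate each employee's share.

Combined billable hours = 392 + 1,532 + 1,086 + 1,043 = 4,053.
Unrounded shares: Delacroix 288,941.62; Lindqvist 1,129,231.04; Tam 800,486.23; Bergstrom 768,791.11.
After rounding ($10): Delacroix $288,940; Lindqvist $1,129,230; Tam $800,490; Bergstrom $768,790. Sum = $2,987,450.
Rounded total matches; no reconciliation needed.

Delacroix: $288,940 · Lindqvist: $1,129,230 · Tam: $800,490 · Bergstrom: $768,790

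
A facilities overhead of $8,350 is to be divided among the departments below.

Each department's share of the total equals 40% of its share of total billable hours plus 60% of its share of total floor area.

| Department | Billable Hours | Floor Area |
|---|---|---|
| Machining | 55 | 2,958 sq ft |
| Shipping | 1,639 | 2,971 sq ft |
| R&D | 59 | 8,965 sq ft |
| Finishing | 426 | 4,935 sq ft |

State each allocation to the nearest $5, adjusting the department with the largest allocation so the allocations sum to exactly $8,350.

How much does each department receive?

Billable hours total 2,179; floor area total 19,829.
Composite weights (40% billable hours + 60% floor area): Machining 0.0996; Shipping 0.3908; R&D 0.2821; Finishing 0.2275.
Pro-rata amounts: Machining 831.67; Shipping 3,262.93; R&D 2,355.54; Finishing 1,899.86.
Rounded to nearest $5: Machining $830; Shipping $3,265; R&D $2,355; Finishing $1,900. Sum = $8,350.
Rounded total matches; no reconciliation needed.

Machining: $830; Shipping: $3,265; R&D: $2,355; Finishing: $1,900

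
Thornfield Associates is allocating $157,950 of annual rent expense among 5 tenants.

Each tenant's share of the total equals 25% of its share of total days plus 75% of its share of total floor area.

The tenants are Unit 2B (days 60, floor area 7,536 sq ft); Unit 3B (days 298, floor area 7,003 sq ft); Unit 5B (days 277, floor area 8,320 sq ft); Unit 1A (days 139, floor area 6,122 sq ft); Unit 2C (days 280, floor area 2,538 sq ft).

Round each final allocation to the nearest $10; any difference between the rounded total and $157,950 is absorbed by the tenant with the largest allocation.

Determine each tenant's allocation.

Totals — days 1,054, floor area 31,519.
Combined weights (25% days + 75% floor area): Unit 2B 0.1936; Unit 3B 0.2373; Unit 5B 0.2637; Unit 1A 0.1786; Unit 2C 0.1268.
Raw shares: Unit 2B 30,571.52; Unit 3B 37,484.80; Unit 5B 41,647.93; Unit 1A 28,216.77; Unit 2C 20,028.98.
At nearest $10: Unit 2B $30,570; Unit 3B $37,480; Unit 5B $41,650; Unit 1A $28,220; Unit 2C $20,030. Sum = $157,950.
Sum already equals the total — no adjustment.

Unit 2B: $30,570 | Unit 3B: $37,480 | Unit 5B: $41,650 | Unit 1A: $28,220 | Unit 2C: $20,030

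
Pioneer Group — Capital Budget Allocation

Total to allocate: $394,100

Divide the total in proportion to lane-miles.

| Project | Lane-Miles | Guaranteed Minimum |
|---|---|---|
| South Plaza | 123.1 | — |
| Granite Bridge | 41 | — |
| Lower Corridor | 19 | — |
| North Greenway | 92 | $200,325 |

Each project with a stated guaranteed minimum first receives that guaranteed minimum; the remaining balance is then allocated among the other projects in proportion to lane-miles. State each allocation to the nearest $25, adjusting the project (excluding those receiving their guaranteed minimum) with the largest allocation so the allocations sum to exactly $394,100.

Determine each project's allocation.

Fund the minimums — North Greenway $200,325. Balance $193,775.
Balance split over remaining lane-miles 183.1: South Plaza 130,276.91 → $130,275; Granite Bridge 43,390.36 → $43,400; Lower Corridor 20,107.73 → $20,100.

South Plaza: $130,275 · Granite Bridge: $43,400 · Lower Corridor: $20,100 · North Greenway: $200,325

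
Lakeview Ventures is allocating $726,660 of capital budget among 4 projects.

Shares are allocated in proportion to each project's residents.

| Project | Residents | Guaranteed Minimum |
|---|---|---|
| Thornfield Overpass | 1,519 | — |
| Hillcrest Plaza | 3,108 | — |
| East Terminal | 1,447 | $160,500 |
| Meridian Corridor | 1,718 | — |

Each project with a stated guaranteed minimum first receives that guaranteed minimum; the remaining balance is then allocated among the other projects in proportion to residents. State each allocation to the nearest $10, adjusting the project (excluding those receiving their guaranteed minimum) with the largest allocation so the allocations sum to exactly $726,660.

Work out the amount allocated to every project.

Thornfield Overpass: $135,540; Hillcrest Plaza: $277,320; East Terminal: $160,500; Meridian Corridor: $153,300

Minimums first: East Terminal $160,500. Remaining pool $566,160.
Remaining pool split over remaining residents 6,345: Thornfield Overpass 135,539.33 → $135,540; Hillcrest Plaza 277,324.71 → $277,320; Meridian Corridor 153,295.96 → $153,300.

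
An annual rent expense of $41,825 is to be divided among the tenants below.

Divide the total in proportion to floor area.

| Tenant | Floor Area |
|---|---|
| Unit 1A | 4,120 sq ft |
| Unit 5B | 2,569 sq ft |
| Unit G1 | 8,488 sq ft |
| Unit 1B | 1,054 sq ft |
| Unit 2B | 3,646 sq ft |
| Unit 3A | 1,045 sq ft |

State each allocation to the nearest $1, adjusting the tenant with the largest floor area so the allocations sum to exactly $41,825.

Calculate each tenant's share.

Floor area total: 4,120 + 2,569 + 8,488 + 1,054 + 3,646 + 1,045 = 20,922.
Pro-rata amounts: Unit 1A 8,236.26; Unit 5B 5,135.67; Unit G1 16,968.29; Unit 1B 2,107.04; Unit 2B 7,288.69; Unit 3A 2,089.05.
At nearest $1: Unit 1A $8,236; Unit 5B $5,136; Unit G1 $16,968; Unit 1B $2,107; Unit 2B $7,289; Unit 3A $2,089. Sum = $41,825.
Sum already equals the total — no adjustment.

Unit 1A: $8,236; Unit 5B: $5,136; Unit G1: $16,968; Unit 1B: $2,107; Unit 2B: $7,289; Unit 3A: $2,089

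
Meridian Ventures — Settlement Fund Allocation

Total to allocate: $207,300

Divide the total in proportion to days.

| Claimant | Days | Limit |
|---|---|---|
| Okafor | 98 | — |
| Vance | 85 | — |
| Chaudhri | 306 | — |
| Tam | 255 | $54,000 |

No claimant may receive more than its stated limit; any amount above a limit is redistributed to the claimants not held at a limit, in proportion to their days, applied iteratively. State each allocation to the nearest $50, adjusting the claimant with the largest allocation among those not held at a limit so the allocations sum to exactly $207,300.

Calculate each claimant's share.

Okafor: $30,700; Vance: $26,650; Chaudhri: $95,950; Tam: $54,000

Combined days = 744.
Proportional shares (ignoring caps): Okafor 27,305.65; Vance 23,683.47; Chaudhri 85,260.48; Tam 71,050.40.
Capped: Tam ($54,000); residual $153,300 reallocated over remaining days 489.
Redistributed shares: Okafor 30,722.70 → $30,700; Vance 26,647.24 → $26,650; Chaudhri 95,930.06 → $95,950.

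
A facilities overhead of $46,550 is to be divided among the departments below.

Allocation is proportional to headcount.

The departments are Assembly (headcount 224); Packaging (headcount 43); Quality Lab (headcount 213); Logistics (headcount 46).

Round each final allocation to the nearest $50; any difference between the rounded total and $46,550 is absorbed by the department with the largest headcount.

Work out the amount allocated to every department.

Combined headcount = 526.
Unrounded shares: Assembly 224/526 × $46,550 = 19,823.57; Packaging 43/526 × $46,550 = 3,805.42; Quality Lab 213/526 × $46,550 = 18,850.10; Logistics 46/526 × $46,550 = 4,070.91.
At nearest $50: Assembly $19,800; Packaging $3,800; Quality Lab $18,850; Logistics $4,050. Sum = $46,500.
Difference $46,550 − $46,500 = +$50 applied to largest headcount (Assembly): Assembly becomes $19,850.

Assembly: $19,850 | Packaging: $3,800 | Quality Lab: $18,850 | Logistics: $4,050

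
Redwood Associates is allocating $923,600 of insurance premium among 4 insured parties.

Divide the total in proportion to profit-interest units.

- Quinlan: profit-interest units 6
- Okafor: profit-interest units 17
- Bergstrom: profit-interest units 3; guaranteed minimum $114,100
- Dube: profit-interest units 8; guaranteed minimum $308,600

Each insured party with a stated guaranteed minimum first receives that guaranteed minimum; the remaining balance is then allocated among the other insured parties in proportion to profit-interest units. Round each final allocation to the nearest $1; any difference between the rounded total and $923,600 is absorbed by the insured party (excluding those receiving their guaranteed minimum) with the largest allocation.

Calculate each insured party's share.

Quinlan: $130,670; Okafor: $370,230; Bergstrom: $114,100; Dube: $308,600

Guaranteed amounts: Bergstrom $114,100; Dube $308,600. Remaining pool $500,900.
Remaining pool split over remaining profit-interest units 23: Quinlan 130,669.57 → $130,670; Okafor 370,230.43 → $370,230.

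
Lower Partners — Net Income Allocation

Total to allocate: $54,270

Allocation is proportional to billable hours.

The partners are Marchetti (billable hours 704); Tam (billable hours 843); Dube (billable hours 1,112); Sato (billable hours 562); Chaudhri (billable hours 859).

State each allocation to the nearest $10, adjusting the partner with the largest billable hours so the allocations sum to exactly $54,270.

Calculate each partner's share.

Combined billable hours = 704 + 843 + 1,112 + 562 + 859 = 4,080.
Raw shares: Marchetti 9,364.24; Tam 11,213.14; Dube 14,791.24; Sato 7,475.43; Chaudhri 11,425.96.
Rounded to nearest $10: Marchetti $9,360; Tam $11,210; Dube $14,790; Sato $7,480; Chaudhri $11,430. Sum = $54,270.
Rounded total matches; no reconciliation needed.

Marchetti: $9,360; Tam: $11,210; Dube: $14,790; Sato: $7,480; Chaudhri: $11,430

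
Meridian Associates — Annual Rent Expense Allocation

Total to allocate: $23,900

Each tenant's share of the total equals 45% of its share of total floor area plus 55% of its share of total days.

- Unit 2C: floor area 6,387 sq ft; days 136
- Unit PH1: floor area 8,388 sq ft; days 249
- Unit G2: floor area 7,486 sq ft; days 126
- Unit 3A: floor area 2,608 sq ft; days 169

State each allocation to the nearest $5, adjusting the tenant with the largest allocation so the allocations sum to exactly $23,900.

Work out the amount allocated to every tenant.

Floor area total 24,869; days total 680.
Blended shares (45% floor area + 55% days): Unit 2C 0.2256; Unit PH1 0.3532; Unit G2 0.2374; Unit 3A 0.1839.
Raw shares: Unit 2C 5,391.16; Unit PH1 8,440.92; Unit G2 5,673.13; Unit 3A 4,394.79.
At nearest $5: Unit 2C $5,390; Unit PH1 $8,440; Unit G2 $5,675; Unit 3A $4,395. Sum = $23,900.
Rounded total matches; no reconciliation needed.

Unit 2C: $5,390 | Unit PH1: $8,440 | Unit G2: $5,675 | Unit 3A: $4,395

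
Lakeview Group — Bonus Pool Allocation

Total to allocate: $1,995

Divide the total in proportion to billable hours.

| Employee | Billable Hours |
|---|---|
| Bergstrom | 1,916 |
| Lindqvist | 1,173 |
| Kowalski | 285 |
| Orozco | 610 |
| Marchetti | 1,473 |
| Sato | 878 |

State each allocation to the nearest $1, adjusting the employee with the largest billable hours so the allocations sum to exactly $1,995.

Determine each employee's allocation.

Bergstrom: $604 · Lindqvist: $369 · Kowalski: $90 · Orozco: $192 · Marchetti: $464 · Sato: $276

Combined billable hours = 6,335.
Proportional shares: Bergstrom 1,916/6,335 × $1,995 = 603.38; Lindqvist 1,173/6,335 × $1,995 = 369.40; Kowalski 285/6,335 × $1,995 = 89.75; Orozco 610/6,335 × $1,995 = 192.10; Marchetti 1,473/6,335 × $1,995 = 463.87; Sato 878/6,335 × $1,995 = 276.497.
Rounded to nearest $1: Bergstrom $603; Lindqvist $369; Kowalski $90; Orozco $192; Marchetti $464; Sato $276. Sum = $1,994.
Difference $1,995 − $1,994 = +$1 applied to largest billable hours (Bergstrom): Bergstrom becomes $604.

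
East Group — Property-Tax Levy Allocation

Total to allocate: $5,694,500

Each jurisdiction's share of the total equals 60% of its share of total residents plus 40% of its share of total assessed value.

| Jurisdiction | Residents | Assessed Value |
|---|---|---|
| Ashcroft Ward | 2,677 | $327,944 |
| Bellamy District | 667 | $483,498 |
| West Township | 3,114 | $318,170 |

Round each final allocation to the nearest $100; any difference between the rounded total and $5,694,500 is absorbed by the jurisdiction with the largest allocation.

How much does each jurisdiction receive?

Totals — residents 6,458, assessed value 1,129,612.
Combined weights (60% residents + 40% assessed value): Ashcroft Ward 0.3648; Bellamy District 0.2332; West Township 0.4020.
Proportional shares: Ashcroft Ward 2,077,587.17; Bellamy District 1,327,833.10; West Township 2,289,079.73.
At nearest $100: Ashcroft Ward $2,077,600; Bellamy District $1,327,800; West Township $2,289,100. Sum = $5,694,500.
Rounded total matches; no reconciliation needed.

Ashcroft Ward: $2,077,600 | Bellamy District: $1,327,800 | West Township: $2,289,100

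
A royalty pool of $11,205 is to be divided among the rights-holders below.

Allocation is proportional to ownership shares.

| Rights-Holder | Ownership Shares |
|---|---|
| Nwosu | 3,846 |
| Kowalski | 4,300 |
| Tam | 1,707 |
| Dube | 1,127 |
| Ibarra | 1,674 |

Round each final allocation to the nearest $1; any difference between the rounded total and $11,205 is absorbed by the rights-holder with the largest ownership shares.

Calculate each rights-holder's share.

Nwosu: $3,406; Kowalski: $3,807; Tam: $1,512; Dube: $998; Ibarra: $1,482

Combined ownership shares = 12,654.
Raw shares: Nwosu 3,846/12,654 × $11,205 = 3,405.60; Kowalski 4,300/12,654 × $11,205 = 3,807.61; Tam 1,707/12,654 × $11,205 = 1,511.53; Dube 1,127/12,654 × $11,205 = 997.95; Ibarra 1,674/12,654 × $11,205 = 1,482.31.
Rounded to nearest $1: Nwosu $3,406; Kowalski $3,808; Tam $1,512; Dube $998; Ibarra $1,482. Sum = $11,206.
Difference $11,205 − $11,206 = −$1 applied to largest ownership shares (Kowalski): Kowalski becomes $3,807.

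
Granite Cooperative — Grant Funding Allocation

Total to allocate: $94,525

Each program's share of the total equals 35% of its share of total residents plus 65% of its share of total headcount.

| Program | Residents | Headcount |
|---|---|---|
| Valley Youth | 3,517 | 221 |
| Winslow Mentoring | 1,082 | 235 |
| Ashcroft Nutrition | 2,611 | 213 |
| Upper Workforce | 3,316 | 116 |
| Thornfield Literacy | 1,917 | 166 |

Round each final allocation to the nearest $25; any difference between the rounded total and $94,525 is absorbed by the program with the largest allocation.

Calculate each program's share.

Residents total 12,443; headcount total 951.
Blended shares (35% residents + 65% headcount): Valley Youth 0.2500; Winslow Mentoring 0.1911; Ashcroft Nutrition 0.2190; Upper Workforce 0.1726; Thornfield Literacy 0.1674.
Unrounded shares: Valley Youth 23,629.23; Winslow Mentoring 18,059.49; Ashcroft Nutrition 20,703.48; Upper Workforce 16,311.07; Thornfield Literacy 15,821.73.
After rounding ($25): Valley Youth $23,625; Winslow Mentoring $18,050; Ashcroft Nutrition $20,700; Upper Workforce $16,300; Thornfield Literacy $15,825. Sum = $94,500.
Difference $94,525 − $94,500 = +$25 applied to largest allocation (Valley Youth): Valley Youth becomes $23,650.

Valley Youth: $23,650 | Winslow Mentoring: $18,050 | Ashcroft Nutrition: $20,700 | Upper Workforce: $16,300 | Thornfield Literacy: $15,825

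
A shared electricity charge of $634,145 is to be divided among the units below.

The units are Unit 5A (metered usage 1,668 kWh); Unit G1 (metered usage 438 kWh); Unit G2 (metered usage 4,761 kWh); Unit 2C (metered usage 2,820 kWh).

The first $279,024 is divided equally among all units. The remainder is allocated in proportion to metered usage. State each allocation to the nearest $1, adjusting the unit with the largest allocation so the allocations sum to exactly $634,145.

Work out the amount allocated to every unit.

Equal tier: $279,024 ÷ 4 = $69,756 apiece.
Remainder $355,121 by metered usage (total 9,687): Unit 5A 61,148.12 → $61,148; Unit G1 16,056.88 → $16,057; Unit G2 174,536.09 → $174,536; Unit 2C 103,379.91 → $103,380.
Totals: Unit 5A $69,756 + $61,148 = $130,904; Unit G1 $69,756 + $16,057 = $85,813; Unit G2 $69,756 + $174,536 = $244,292; Unit 2C $69,756 + $103,380 = $173,136.

Unit 5A: $130,904 | Unit G1: $85,813 | Unit G2: $244,292 | Unit 2C: $173,136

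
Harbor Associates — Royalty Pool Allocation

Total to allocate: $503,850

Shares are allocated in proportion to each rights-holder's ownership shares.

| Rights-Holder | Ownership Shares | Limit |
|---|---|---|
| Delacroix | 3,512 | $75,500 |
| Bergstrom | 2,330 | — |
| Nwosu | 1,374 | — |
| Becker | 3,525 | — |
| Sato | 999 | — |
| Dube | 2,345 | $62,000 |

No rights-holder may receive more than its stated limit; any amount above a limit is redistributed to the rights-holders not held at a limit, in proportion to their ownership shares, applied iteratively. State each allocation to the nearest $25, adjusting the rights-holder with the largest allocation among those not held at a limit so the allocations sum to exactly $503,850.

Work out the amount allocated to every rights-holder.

Delacroix: $75,500 | Bergstrom: $103,750 | Nwosu: $61,175 | Becker: $156,950 | Sato: $44,475 | Dube: $62,000

Combined ownership shares = 14,085.
Unconstrained shares: Delacroix 125,631.61; Bergstrom 83,348.99; Nwosu 49,150.86; Becker 126,096.65; Sato 35,736.33; Dube 83,885.57.
Capped: Delacroix ($75,500), Dube ($62,000); balance $366,350 reallocated over remaining ownership shares 8,228.
Redistributed shares: Bergstrom 103,742.77 → $103,750; Nwosu 61,177.07 → $61,175; Becker 156,949.90 → $156,950; Sato 44,480.27 → $44,475.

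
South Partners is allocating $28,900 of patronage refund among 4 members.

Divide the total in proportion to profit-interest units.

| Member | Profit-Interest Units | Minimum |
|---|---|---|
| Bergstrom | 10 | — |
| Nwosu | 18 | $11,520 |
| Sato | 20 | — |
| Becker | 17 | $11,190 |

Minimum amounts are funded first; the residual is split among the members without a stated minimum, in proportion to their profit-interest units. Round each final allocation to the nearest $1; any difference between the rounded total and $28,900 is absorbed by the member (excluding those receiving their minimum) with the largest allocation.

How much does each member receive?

Bergstrom: $2,063 | Nwosu: $11,520 | Sato: $4,127 | Becker: $11,190

Fund the minimums — Nwosu $11,520; Becker $11,190. Balance $6,190.
Balance split over remaining profit-interest units 30: Bergstrom 2,063.33 → $2,063; Sato 4,126.67 → $4,127.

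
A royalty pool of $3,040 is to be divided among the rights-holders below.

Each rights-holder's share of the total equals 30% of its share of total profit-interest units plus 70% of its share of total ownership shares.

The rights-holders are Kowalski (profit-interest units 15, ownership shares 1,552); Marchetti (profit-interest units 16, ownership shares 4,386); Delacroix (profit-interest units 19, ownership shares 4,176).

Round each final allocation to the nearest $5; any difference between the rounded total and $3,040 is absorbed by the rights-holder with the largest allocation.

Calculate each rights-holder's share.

Kowalski: $600; Marchetti: $1,215; Delacroix: $1,225

Totals — profit-interest units 50, ownership shares 10,114.
Combined weights (30% profit-interest units + 70% ownership shares): Kowalski 0.1974; Marchetti 0.3996; Delacroix 0.4030.
Pro-rata amounts: Kowalski 600.14; Marchetti 1,214.66; Delacroix 1,225.20.
At nearest $5: Kowalski $600; Marchetti $1,215; Delacroix $1,225. Sum = $3,040.
No rounding difference to absorb.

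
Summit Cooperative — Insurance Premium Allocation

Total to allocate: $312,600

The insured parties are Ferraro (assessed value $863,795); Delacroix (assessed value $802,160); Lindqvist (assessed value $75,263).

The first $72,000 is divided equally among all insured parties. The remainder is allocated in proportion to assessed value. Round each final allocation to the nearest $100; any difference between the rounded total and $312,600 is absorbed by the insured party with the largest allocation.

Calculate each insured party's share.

Ferraro: $143,400 | Delacroix: $134,800 | Lindqvist: $34,400

$72,000 shared equally gives $24,000 per insured party.
Remainder $240,600 by assessed value (total 1,741,218): Ferraro 119,358.45 → $119,400; Delacroix 110,841.78 → $110,800; Lindqvist 10,399.78 → $10,400.
Totals: Ferraro $24,000 + $119,400 = $143,400; Delacroix $24,000 + $110,800 = $134,800; Lindqvist $24,000 + $10,400 = $34,400.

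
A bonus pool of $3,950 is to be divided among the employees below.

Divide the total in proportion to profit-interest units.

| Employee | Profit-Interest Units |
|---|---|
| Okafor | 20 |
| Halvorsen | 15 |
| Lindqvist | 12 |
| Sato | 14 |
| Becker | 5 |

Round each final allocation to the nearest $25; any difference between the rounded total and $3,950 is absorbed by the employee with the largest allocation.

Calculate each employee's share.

Okafor: $1,175 · Halvorsen: $900 · Lindqvist: $725 · Sato: $850 · Becker: $300

Profit-interest units total: 66.
Raw shares: Okafor 20/66 × $3,950 = 1,196.97; Halvorsen 15/66 × $3,950 = 897.73; Lindqvist 12/66 × $3,950 = 718.18; Sato 14/66 × $3,950 = 837.88; Becker 5/66 × $3,950 = 299.24.
Rounded to nearest $25: Okafor $1,200; Halvorsen $900; Lindqvist $725; Sato $850; Becker $300. Sum = $3,975.
Difference $3,950 − $3,975 = −$25 applied to largest allocation (Okafor): Okafor becomes $1,175.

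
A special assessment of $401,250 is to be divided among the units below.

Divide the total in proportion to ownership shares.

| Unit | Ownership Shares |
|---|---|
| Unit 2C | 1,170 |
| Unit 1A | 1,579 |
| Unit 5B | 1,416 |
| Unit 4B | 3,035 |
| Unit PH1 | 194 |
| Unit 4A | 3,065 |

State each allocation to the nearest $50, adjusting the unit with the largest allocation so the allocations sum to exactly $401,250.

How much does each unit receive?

Unit 2C: $44,900 | Unit 1A: $60,600 | Unit 5B: $54,300 | Unit 4B: $116,450 | Unit PH1: $7,450 | Unit 4A: $117,550

Combined ownership shares = 10,459.
Pro-rata amounts: Unit 2C 1,170/10,459 × $401,250 = 44,885.98; Unit 1A 1,579/10,459 × $401,250 = 60,576.90; Unit 5B 1,416/10,459 × $401,250 = 54,323.55; Unit 4B 3,035/10,459 × $401,250 = 116,435.01; Unit PH1 194/10,459 × $401,250 = 7,442.63; Unit 4A 3,065/10,459 × $401,250 = 117,585.93.
Rounded to nearest $50: Unit 2C $44,900; Unit 1A $60,600; Unit 5B $54,300; Unit 4B $116,450; Unit PH1 $7,450; Unit 4A $117,600. Sum = $401,300.
Difference $401,250 − $401,300 = −$50 applied to largest allocation (Unit 4A): Unit 4A becomes $117,550.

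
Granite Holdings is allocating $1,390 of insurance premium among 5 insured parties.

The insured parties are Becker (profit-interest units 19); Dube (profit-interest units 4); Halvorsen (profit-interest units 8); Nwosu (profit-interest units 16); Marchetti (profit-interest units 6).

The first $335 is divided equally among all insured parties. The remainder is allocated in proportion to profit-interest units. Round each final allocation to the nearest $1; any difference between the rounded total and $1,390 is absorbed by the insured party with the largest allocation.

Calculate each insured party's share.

Equal tier: $335 ÷ 5 = $67 apiece.
Remainder $1,055 by profit-interest units (total 53): Becker 378.21 → $378; Dube 79.62 → $80; Halvorsen 159.25 → $159; Nwosu 318.49 → $318; Marchetti 119.43 → $119.
Rounding difference +$1 on remainder applied to Becker.
Totals: Becker $67 + $379 = $446; Dube $67 + $80 = $147; Halvorsen $67 + $159 = $226; Nwosu $67 + $318 = $385; Marchetti $67 + $119 = $186.

Becker: $446 | Dube: $147 | Halvorsen: $226 | Nwosu: $385 | Marchetti: $186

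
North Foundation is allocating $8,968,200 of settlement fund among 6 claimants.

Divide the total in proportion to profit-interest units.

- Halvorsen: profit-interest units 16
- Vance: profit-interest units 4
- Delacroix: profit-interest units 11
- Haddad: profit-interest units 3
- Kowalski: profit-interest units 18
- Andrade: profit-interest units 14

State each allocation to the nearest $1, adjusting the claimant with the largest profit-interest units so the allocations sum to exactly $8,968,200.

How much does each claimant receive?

Halvorsen: $2,174,109 · Vance: $543,527 · Delacroix: $1,494,700 · Haddad: $407,645 · Kowalski: $2,445,874 · Andrade: $1,902,345

Profit-interest units total: 66.
Pro-rata amounts: Halvorsen 16/66 × $8,968,200 = 2,174,109.09; Vance 4/66 × $8,968,200 = 543,527.27; Delacroix 11/66 × $8,968,200 = 1,494,700.00; Haddad 3/66 × $8,968,200 = 407,645.45; Kowalski 18/66 × $8,968,200 = 2,445,872.73; Andrade 14/66 × $8,968,200 = 1,902,345.45.
At nearest $1: Halvorsen $2,174,109; Vance $543,527; Delacroix $1,494,700; Haddad $407,645; Kowalski $2,445,873; Andrade $1,902,345. Sum = $8,968,199.
Difference $8,968,200 − $8,968,199 = +$1 applied to largest profit-interest units (Kowalski): Kowalski becomes $2,445,874.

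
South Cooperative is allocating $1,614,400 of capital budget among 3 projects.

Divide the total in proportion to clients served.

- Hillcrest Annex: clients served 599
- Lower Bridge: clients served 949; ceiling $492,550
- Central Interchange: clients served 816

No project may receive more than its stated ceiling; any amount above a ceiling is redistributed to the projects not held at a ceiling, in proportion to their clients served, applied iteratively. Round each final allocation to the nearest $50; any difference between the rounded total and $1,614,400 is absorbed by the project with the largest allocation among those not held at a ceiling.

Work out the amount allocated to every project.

Combined clients served = 2,364.
Pro-rata shares before constraints: Hillcrest Annex 409,063.28; Lower Bridge 648,081.90; Central Interchange 557,254.82.
Held at cap: Lower Bridge ($492,550); balance $1,121,850 reallocated over remaining clients served 1,415.
Redistributed shares: Hillcrest Annex 474,903.29 → $474,900; Central Interchange 646,946.71 → $646,950.

Hillcrest Annex: $474,900; Lower Bridge: $492,550; Central Interchange: $646,950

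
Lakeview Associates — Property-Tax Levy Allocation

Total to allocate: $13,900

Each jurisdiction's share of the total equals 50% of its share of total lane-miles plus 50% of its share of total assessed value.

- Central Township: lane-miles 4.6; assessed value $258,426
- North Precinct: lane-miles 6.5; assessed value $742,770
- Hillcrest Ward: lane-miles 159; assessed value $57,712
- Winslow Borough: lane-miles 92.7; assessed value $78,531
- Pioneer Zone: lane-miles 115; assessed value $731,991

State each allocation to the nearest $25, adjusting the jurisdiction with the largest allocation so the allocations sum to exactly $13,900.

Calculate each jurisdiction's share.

Central Township: $1,050 | North Precinct: $2,875 | Hillcrest Ward: $3,150 | Winslow Borough: $2,000 | Pioneer Zone: $4,825

Lane-miles total 377.8; assessed value total 1,869,430.
Composite weights (50% lane-miles + 50% assessed value): Central Township 0.0752; North Precinct 0.2073; Hillcrest Ward 0.2259; Winslow Borough 0.1437; Pioneer Zone 0.3480.
Proportional shares: Central Township 1,045.37; North Precinct 2,880.98; Hillcrest Ward 3,139.52; Winslow Borough 1,997.26; Pioneer Zone 4,836.87.
At nearest $25: Central Township $1,050; North Precinct $2,875; Hillcrest Ward $3,150; Winslow Borough $2,000; Pioneer Zone $4,825. Sum = $13,900.
Rounded total matches; no reconciliation needed.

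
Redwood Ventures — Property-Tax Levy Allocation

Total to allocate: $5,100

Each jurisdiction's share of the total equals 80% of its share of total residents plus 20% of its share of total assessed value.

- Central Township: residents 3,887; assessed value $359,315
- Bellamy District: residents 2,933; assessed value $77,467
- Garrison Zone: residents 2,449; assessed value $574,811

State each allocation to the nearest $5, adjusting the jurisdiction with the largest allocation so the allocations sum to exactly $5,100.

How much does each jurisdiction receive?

Residents total 9,269; assessed value total 1,011,593.
Composite weights (80% residents + 20% assessed value): Central Township 0.4065; Bellamy District 0.2685; Garrison Zone 0.3250.
Raw shares: Central Township 2,073.27; Bellamy District 1,369.15; Garrison Zone 1,657.58.
After rounding ($5): Central Township $2,075; Bellamy District $1,370; Garrison Zone $1,660. Sum = $5,105.
Difference $5,100 − $5,105 = −$5 applied to largest allocation (Central Township): Central Township becomes $2,070.

Central Township: $2,070 | Bellamy District: $1,370 | Garrison Zone: $1,660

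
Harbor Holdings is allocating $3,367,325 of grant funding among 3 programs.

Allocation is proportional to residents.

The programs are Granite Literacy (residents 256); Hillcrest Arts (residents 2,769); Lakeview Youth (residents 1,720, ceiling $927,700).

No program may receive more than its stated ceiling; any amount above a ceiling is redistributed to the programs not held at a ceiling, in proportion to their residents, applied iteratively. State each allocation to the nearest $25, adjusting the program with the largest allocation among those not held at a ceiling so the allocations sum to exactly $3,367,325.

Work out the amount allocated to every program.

Combined residents = 4,745.
Proportional shares (ignoring caps): Granite Literacy 181,672.33; Hillcrest Arts 1,965,041.71; Lakeview Youth 1,220,610.96.
Cap binds for Lakeview Youth ($927,700); residual $2,439,625 reallocated over remaining residents 3,025.
Shares after redistribution: Granite Literacy 206,460.83 → $206,450; Hillcrest Arts 2,233,164.17 → $2,233,175.

Granite Literacy: $206,450 | Hillcrest Arts: $2,233,175 | Lakeview Youth: $927,700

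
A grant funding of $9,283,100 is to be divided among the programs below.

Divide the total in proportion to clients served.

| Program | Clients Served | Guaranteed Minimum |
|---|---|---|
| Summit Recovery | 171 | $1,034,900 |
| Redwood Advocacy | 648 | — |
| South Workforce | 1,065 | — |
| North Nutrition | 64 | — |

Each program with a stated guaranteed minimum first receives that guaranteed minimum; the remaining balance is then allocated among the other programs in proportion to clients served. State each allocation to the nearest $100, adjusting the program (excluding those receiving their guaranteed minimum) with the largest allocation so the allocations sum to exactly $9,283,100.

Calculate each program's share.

Minimums first: Summit Recovery $1,034,900. Remaining pool $8,248,200.
Remaining pool split over remaining clients served 1,777: Redwood Advocacy 3,007,784.81 → $3,007,800; South Workforce 4,943,350.03 → $4,943,400; North Nutrition 297,065.17 → $297,100.
Rounding difference −$100 applied to South Workforce → $4,943,300.

Summit Recovery: $1,034,900 · Redwood Advocacy: $3,007,800 · South Workforce: $4,943,300 · North Nutrition: $297,100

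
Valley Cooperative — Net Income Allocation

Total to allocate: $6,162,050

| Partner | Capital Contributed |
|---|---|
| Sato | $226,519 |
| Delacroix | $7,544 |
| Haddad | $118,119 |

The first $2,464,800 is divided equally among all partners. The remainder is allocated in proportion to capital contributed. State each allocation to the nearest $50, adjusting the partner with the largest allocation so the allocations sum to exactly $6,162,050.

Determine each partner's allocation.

Sato: $3,199,600 | Delacroix: $900,800 | Haddad: $2,061,650

Equal tier: $2,464,800 ÷ 3 = $821,600 apiece.
Remainder $3,697,250 by capital contributed (total 352,182): Sato 2,378,024.35 → $2,378,000; Delacroix 79,197.84 → $79,200; Haddad 1,240,027.81 → $1,240,050.
Totals: Sato $821,600 + $2,378,000 = $3,199,600; Delacroix $821,600 + $79,200 = $900,800; Haddad $821,600 + $1,240,050 = $2,061,650.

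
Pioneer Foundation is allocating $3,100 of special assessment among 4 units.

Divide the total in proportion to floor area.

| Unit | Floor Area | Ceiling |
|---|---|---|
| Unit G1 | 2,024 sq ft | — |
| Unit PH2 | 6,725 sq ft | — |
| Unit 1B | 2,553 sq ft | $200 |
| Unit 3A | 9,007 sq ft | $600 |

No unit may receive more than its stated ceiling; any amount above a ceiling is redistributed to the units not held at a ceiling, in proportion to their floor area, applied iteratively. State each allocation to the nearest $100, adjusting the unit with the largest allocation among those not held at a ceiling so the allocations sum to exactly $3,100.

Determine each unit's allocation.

Sum of floor area: 20,309.
Pro-rata shares before constraints: Unit G1 308.95; Unit PH2 1,026.52; Unit 1B 389.69; Unit 3A 1,374.84.
Capped: Unit 1B ($200), Unit 3A ($600); balance $2,300 reallocated over remaining floor area 8,749.
Remaining shares: Unit G1 532.08 → $500; Unit PH2 1,767.92 → $1,800.

Unit G1: $500 · Unit PH2: $1,800 · Unit 1B: $200 · Unit 3A: $600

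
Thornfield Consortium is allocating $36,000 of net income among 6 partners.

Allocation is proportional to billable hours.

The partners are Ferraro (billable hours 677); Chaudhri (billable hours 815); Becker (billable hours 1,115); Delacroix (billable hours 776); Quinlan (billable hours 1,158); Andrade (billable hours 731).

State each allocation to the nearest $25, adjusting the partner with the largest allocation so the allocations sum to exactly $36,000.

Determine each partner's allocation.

Ferraro: $4,625; Chaudhri: $5,575; Becker: $7,625; Delacroix: $5,300; Quinlan: $7,875; Andrade: $5,000

Total billable hours = 5,272.
Proportional shares: Ferraro 677/5,272 × $36,000 = 4,622.91; Chaudhri 815/5,272 × $36,000 = 5,565.25; Becker 1,115/5,272 × $36,000 = 7,613.81; Delacroix 776/5,272 × $36,000 = 5,298.94; Quinlan 1,158/5,272 × $36,000 = 7,907.44; Andrade 731/5,272 × $36,000 = 4,991.65.
Rounded to nearest $25: Ferraro $4,625; Chaudhri $5,575; Becker $7,625; Delacroix $5,300; Quinlan $7,900; Andrade $5,000. Sum = $36,025.
Difference $36,000 − $36,025 = −$25 applied to largest allocation (Quinlan): Quinlan becomes $7,875.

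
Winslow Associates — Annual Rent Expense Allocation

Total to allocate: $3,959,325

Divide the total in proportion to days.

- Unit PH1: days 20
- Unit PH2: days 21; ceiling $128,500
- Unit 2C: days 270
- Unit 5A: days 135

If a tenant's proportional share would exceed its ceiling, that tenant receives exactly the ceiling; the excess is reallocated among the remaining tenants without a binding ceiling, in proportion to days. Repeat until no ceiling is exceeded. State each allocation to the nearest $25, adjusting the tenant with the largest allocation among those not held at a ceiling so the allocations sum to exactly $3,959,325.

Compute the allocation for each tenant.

Combined days = 446.
Unconstrained shares: Unit PH1 177,548.21; Unit PH2 186,425.62; Unit 2C 2,396,900.78; Unit 5A 1,198,450.39.
Held at cap: Unit PH2 ($128,500); remaining pool $3,830,825 reallocated over remaining days 425.
Redistributed shares: Unit PH1 180,274.12 → $180,275; Unit 2C 2,433,700.59 → $2,433,700; Unit 5A 1,216,850.29 → $1,216,850.

Unit PH1: $180,275; Unit PH2: $128,500; Unit 2C: $2,433,700; Unit 5A: $1,216,850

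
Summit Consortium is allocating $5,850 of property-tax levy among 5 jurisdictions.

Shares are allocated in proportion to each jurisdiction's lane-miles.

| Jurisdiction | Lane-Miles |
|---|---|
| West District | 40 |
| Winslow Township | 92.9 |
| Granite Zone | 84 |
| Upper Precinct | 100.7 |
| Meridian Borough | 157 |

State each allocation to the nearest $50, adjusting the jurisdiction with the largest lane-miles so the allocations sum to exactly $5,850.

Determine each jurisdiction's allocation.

West District: $500; Winslow Township: $1,150; Granite Zone: $1,050; Upper Precinct: $1,250; Meridian Borough: $1,900

Combined lane-miles = 474.6.
Pro-rata amounts: West District 40/474.6 × $5,850 = 493.05; Winslow Township 92.9/474.6 × $5,850 = 1,145.10; Granite Zone 84/474.6 × $5,850 = 1,035.40; Upper Precinct 100.7/474.6 × $5,850 = 1,241.25; Meridian Borough 157/474.6 × $5,850 = 1,935.21.
At nearest $50: West District $500; Winslow Township $1,150; Granite Zone $1,050; Upper Precinct $1,250; Meridian Borough $1,950. Sum = $5,900.
Difference $5,850 − $5,900 = −$50 applied to largest lane-miles (Meridian Borough): Meridian Borough becomes $1,900.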